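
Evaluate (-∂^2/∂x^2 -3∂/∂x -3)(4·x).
- 12 x - 12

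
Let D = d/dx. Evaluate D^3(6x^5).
360 x^{2}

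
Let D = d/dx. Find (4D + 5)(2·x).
10 x + 8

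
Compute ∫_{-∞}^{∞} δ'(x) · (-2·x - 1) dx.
2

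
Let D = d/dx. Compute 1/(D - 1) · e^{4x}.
\frac{e^{4 x}}{3}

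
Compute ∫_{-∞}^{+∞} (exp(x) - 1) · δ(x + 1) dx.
-1 + e^{-1}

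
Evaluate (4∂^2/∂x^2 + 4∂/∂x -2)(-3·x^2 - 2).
6 x^{2} - 24 x - 20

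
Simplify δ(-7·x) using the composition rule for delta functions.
\frac{\delta(x)}{7}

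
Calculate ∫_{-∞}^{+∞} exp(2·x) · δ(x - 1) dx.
e^{2}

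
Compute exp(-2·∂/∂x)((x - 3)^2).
x^{2} - 10 x + 25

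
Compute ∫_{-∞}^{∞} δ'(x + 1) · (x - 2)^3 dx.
-27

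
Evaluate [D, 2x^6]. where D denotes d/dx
12 x^{5}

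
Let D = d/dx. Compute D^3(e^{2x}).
8 e^{2 x}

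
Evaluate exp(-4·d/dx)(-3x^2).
- 3 x^{2} + 24 x - 48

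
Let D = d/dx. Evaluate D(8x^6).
48 x^{5}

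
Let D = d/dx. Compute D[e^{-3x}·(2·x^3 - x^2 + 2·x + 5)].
\left(- 6 x^{3} + 9 x^{2} - 8 x - 13\right) e^{- 3 x}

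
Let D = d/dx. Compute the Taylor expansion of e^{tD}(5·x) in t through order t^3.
5 t + 5 x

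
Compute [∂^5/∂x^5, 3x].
15\frac{d^{4}}{dx^{4}}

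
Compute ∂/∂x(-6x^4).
- 24 x^{3}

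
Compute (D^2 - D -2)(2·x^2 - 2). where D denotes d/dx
- 4 x^{2} - 4 x + 8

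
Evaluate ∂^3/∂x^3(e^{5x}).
125 e^{5 x}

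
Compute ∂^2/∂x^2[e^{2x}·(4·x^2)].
\left(16 x^{2} + 32 x + 8\right) e^{2 x}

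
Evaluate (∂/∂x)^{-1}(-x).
- \frac{x^{2}}{2}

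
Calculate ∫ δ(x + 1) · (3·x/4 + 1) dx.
\frac{1}{4}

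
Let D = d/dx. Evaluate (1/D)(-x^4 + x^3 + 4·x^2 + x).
- \frac{x^{5}}{5} + \frac{x^{4}}{4} + \frac{4 x^{3}}{3} + \frac{x^{2}}{2}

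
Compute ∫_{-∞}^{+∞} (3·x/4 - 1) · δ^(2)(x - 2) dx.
0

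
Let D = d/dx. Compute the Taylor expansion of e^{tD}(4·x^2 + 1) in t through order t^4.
4 t^{2} + 8 t x + 4 x^{2} + 1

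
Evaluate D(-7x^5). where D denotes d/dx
- 35 x^{4}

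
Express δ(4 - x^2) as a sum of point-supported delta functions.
\frac{\delta(x - 2) + \delta(x + 2)}{4}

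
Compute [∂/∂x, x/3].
\frac{1}{3}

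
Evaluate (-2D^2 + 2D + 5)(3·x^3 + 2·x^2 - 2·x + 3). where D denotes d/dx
15 x^{3} + 28 x^{2} - 38 x + 3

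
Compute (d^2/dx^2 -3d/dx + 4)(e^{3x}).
4 e^{3 x}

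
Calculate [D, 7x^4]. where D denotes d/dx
28 x^{3}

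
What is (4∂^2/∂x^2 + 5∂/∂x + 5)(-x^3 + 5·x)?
- 5 x^{3} - 15 x^{2} + x + 25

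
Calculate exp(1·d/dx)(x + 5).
x + 6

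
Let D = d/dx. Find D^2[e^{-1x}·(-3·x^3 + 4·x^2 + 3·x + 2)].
\left(- 3 x^{3} + 22 x^{2} - 31 x + 4\right) e^{- x}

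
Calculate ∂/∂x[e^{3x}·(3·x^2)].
3 x \left(3 x + 2\right) e^{3 x}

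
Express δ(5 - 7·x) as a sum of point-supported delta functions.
\frac{\delta(x - 5/7)}{7}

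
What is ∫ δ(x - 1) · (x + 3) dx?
4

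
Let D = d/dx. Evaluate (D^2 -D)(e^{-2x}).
6 e^{- 2 x}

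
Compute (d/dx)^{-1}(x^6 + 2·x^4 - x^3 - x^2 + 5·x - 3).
\frac{x^{7}}{7} + \frac{2 x^{5}}{5} - \frac{x^{4}}{4} - \frac{x^{3}}{3} + \frac{5 x^{2}}{2} - 3 x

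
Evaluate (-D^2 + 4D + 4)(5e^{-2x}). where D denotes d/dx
- 40 e^{- 2 x}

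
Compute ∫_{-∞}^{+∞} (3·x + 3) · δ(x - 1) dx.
6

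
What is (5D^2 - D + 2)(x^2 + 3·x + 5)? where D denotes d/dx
2 x^{2} + 4 x + 17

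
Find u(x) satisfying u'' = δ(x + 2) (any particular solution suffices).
\frac{|x + 2|}{2}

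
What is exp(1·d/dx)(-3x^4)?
- 3 x^{4} - 12 x^{3} - 18 x^{2} - 12 x - 3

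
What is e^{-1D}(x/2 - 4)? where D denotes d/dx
\frac{x}{2} - \frac{9}{2}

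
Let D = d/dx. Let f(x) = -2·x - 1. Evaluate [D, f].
-2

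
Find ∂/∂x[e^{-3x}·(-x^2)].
x \left(3 x - 2\right) e^{- 3 x}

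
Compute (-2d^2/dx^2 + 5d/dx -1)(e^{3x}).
- 4 e^{3 x}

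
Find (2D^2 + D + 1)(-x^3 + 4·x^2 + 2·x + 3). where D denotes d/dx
- x^{3} + x^{2} - 2 x + 21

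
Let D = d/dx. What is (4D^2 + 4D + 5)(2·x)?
10 x + 8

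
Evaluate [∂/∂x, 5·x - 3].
5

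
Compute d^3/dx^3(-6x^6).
- 720 x^{3}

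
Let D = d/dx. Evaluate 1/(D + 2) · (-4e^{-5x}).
\frac{4 e^{- 5 x}}{3}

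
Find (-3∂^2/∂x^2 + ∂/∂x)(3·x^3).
9 x \left(x - 6\right)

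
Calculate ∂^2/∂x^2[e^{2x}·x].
4 \left(x + 1\right) e^{2 x}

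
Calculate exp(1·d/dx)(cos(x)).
\cos{\left(x + 1 \right)}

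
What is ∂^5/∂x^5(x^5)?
120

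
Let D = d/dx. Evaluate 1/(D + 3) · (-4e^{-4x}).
4 e^{- 4 x}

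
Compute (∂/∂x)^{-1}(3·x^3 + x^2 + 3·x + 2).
\frac{3 x^{4}}{4} + \frac{x^{3}}{3} + \frac{3 x^{2}}{2} + 2 x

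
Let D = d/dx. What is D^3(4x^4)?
96 x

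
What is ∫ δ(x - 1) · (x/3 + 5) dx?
\frac{16}{3}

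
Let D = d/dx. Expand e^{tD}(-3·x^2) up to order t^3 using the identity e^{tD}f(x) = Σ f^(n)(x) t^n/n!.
- 3 t^{2} - 6 t x - 3 x^{2}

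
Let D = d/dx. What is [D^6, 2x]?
12D^{5}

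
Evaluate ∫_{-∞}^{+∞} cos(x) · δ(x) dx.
1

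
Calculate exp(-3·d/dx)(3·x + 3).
3 x - 6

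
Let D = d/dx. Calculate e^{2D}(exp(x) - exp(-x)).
2 \sinh{\left(x + 2 \right)}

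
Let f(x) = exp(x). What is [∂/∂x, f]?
e^{x}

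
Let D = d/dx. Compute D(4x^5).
20 x^{4}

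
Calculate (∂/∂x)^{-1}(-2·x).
- x^{2}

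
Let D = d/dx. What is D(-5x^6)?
- 30 x^{5}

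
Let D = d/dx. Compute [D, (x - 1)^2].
2 x - 2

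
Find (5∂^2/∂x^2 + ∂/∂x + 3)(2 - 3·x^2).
- 9 x^{2} - 6 x - 24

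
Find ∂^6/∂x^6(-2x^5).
0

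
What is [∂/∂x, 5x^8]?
40 x^{7}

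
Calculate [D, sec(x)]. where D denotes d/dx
\tan{\left(x \right)} \sec{\left(x \right)}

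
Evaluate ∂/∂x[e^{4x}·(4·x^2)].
8 x \left(2 x + 1\right) e^{4 x}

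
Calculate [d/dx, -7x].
-7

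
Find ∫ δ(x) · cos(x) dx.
1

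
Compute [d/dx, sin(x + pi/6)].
\cos{\left(x + \frac{\pi}{6} \right)}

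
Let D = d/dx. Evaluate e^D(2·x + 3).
2 x + 5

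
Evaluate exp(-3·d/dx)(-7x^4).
- 7 x^{4} + 84 x^{3} - 378 x^{2} + 756 x - 567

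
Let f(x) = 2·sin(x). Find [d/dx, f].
2 \cos{\left(x \right)}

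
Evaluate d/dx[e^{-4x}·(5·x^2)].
10 x \left(1 - 2 x\right) e^{- 4 x}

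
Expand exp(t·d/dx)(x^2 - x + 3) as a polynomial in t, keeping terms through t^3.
t^{2} + t \left(2 x - 1\right) + x^{2} - x + 3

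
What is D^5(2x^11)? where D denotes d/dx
110880 x^{6}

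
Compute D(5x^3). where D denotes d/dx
15 x^{2}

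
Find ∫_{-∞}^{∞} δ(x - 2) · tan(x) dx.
\tan{\left(2 \right)}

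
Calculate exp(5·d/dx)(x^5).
x^{5} + 25 x^{4} + 250 x^{3} + 1250 x^{2} + 3125 x + 3125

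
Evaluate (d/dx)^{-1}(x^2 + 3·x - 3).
\frac{x^{3}}{3} + \frac{3 x^{2}}{2} - 3 x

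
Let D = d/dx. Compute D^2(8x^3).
48 x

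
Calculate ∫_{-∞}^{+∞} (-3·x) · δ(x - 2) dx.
-6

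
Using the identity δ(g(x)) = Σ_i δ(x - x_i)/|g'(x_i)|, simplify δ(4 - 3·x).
\frac{\delta(x - 4/3)}{3}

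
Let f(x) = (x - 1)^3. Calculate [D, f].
3 \left(x - 1\right)^{2}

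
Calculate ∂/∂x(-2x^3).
- 6 x^{2}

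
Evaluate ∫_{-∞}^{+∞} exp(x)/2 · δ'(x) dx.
- \frac{1}{2}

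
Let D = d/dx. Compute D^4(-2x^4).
-48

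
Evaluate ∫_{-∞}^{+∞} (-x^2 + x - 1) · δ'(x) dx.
-1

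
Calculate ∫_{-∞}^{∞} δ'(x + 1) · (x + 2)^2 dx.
-2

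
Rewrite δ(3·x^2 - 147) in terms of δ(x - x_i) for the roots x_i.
\frac{\delta(x - 7) + \delta(x + 7)}{42}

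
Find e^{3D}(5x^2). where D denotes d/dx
5 x^{2} + 30 x + 45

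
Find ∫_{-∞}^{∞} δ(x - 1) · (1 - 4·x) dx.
-3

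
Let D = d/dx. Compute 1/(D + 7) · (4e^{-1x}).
\frac{2 e^{- x}}{3}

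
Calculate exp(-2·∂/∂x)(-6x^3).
- 6 x^{3} + 36 x^{2} - 72 x + 48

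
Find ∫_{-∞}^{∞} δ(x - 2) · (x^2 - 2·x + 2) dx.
2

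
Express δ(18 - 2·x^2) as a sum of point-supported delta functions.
\frac{\delta(x - 3) + \delta(x + 3)}{12}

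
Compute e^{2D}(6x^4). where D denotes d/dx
6 x^{4} + 48 x^{3} + 144 x^{2} + 192 x + 96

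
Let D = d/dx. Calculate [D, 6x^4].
24 x^{3}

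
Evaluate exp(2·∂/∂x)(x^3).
x^{3} + 6 x^{2} + 12 x + 8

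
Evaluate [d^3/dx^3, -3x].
-9\frac{d^{2}}{dx^{2}}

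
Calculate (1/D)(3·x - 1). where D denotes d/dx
\frac{3 x^{2}}{2} - x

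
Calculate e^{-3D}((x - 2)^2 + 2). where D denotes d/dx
x^{2} - 10 x + 27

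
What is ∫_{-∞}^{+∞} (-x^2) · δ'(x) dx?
0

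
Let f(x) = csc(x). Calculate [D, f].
- \cot{\left(x \right)} \csc{\left(x \right)}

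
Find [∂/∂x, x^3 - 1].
3 x^{2}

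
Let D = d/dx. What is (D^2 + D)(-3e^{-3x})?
- 18 e^{- 3 x}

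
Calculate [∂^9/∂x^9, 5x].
45\frac{d^{8}}{dx^{8}}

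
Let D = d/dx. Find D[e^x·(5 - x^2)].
\left(- x^{2} - 2 x + 5\right) e^{x}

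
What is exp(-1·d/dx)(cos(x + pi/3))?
\cos{\left(x - 1 + \frac{\pi}{3} \right)}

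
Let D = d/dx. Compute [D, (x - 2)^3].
3 \left(x - 2\right)^{2}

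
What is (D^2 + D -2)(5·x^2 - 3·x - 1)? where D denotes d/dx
- 10 x^{2} + 16 x + 9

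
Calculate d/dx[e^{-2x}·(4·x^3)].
x^{2} \left(12 - 8 x\right) e^{- 2 x}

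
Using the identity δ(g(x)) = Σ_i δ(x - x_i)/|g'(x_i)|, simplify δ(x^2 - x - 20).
\frac{\delta(x - 5) + \delta(x + 4)}{9}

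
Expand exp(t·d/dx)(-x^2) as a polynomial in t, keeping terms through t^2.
- t^{2} - 2 t x - x^{2}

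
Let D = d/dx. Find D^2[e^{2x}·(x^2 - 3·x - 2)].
\left(4 x^{2} - 4 x - 18\right) e^{2 x}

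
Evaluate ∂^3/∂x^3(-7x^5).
- 420 x^{2}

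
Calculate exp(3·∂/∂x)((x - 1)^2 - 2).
x^{2} + 4 x + 2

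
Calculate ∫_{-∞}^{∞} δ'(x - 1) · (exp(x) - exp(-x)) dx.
- 2 \cosh{\left(1 \right)}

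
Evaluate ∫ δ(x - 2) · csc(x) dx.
\csc{\left(2 \right)}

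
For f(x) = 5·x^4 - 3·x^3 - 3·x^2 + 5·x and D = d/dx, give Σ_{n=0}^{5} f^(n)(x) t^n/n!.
5 t^{4} + t^{3} \left(20 x - 3\right) + t^{2} \left(30 x^{2} - 9 x - 3\right) + t \left(20 x^{3} - 9 x^{2} - 6 x + 5\right) + 5 x^{4} - 3 x^{3} - 3 x^{2} + 5 x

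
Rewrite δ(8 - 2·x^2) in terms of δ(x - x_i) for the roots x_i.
\frac{\delta(x - 2) + \delta(x + 2)}{8}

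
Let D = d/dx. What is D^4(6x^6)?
2160 x^{2}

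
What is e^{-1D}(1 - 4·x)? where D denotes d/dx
5 - 4 x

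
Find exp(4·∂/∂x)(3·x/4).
\frac{3 x}{4} + 3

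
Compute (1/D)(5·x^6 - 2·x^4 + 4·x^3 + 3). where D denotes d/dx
\frac{5 x^{7}}{7} - \frac{2 x^{5}}{5} + x^{4} + 3 x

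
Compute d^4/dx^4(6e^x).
6 e^{x}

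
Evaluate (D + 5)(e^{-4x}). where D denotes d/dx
e^{- 4 x}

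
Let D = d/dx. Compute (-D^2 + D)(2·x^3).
6 x \left(x - 2\right)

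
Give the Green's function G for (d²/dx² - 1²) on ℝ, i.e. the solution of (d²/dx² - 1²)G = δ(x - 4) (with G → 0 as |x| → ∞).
-\frac{e^{-|x - 4|}}{2}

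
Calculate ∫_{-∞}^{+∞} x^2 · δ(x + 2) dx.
4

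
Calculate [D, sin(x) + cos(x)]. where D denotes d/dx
- \sin{\left(x \right)} + \cos{\left(x \right)}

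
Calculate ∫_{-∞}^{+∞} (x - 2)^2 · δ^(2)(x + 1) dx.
2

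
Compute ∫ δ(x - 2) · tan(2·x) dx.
\tan{\left(4 \right)}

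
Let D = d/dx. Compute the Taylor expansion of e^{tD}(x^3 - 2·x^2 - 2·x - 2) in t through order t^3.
t^{3} + t^{2} \left(3 x - 2\right) - t \left(- 3 x^{2} + 4 x + 2\right) + x^{3} - 2 x^{2} - 2 x - 2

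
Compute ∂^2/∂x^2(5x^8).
280 x^{6}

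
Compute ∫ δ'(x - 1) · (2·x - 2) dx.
-2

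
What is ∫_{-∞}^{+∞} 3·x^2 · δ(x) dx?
0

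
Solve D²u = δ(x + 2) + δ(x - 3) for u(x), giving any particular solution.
\frac{|x + 2|}{2} + \frac{|x - 3|}{2}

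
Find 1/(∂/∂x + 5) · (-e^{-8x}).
\frac{e^{- 8 x}}{3}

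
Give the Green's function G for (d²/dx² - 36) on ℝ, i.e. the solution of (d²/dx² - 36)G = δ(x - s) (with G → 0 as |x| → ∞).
-\frac{e^{-6|x-s|}}{12}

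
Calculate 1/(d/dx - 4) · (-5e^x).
\frac{5 e^{x}}{3}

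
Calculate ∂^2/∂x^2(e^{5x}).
25 e^{5 x}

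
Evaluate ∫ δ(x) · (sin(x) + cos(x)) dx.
1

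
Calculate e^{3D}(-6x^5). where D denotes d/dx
- 6 x^{5} - 90 x^{4} - 540 x^{3} - 1620 x^{2} - 2430 x - 1458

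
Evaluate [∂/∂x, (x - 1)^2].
2 x - 2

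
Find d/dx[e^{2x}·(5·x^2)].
10 x \left(x + 1\right) e^{2 x}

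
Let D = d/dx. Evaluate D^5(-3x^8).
- 20160 x^{3}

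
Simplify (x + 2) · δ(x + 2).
0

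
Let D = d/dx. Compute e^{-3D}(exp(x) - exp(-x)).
- e^{3 - x} + e^{x - 3}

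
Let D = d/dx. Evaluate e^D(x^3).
x^{3} + 3 x^{2} + 3 x + 1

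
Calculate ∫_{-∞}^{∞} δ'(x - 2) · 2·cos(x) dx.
2 \sin{\left(2 \right)}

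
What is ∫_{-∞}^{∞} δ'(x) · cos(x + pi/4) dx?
\frac{\sqrt{2}}{2}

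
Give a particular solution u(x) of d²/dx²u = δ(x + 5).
\frac{|x + 5|}{2}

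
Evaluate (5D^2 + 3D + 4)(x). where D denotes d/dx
4 x + 3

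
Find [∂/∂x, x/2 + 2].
\frac{1}{2}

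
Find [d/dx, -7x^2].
- 14 x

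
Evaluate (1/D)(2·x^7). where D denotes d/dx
\frac{x^{8}}{4}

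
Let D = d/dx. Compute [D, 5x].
5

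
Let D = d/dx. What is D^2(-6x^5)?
- 120 x^{3}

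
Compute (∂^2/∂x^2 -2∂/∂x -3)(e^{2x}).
- 3 e^{2 x}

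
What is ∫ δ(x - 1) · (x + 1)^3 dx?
8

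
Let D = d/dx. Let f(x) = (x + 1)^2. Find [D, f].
2 x + 2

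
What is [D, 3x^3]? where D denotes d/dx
9 x^{2}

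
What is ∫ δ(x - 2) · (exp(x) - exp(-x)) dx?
2 \sinh{\left(2 \right)}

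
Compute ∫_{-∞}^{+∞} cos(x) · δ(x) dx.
1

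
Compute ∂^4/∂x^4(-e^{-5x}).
- 625 e^{- 5 x}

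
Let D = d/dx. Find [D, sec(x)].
\tan{\left(x \right)} \sec{\left(x \right)}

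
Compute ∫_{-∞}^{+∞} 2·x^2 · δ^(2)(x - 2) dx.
4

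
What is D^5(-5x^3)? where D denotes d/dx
0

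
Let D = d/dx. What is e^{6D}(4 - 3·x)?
- 3 x - 14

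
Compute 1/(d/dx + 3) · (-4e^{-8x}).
\frac{4 e^{- 8 x}}{5}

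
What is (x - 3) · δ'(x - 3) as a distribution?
-\delta(x - 3)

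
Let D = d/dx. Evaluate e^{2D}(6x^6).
6 x^{6} + 72 x^{5} + 360 x^{4} + 960 x^{3} + 1440 x^{2} + 1152 x + 384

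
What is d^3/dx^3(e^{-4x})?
- 64 e^{- 4 x}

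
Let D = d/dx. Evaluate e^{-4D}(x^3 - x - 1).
x^{3} - 12 x^{2} + 47 x - 61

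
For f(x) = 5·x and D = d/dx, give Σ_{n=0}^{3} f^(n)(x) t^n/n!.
5 t + 5 x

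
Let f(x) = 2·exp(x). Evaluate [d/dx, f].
2 e^{x}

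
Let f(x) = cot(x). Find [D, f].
- \frac{1}{\sin^{2}{\left(x \right)}}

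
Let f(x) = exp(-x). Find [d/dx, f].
- e^{- x}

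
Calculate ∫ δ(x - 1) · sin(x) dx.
\sin{\left(1 \right)}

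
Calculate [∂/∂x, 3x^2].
6 x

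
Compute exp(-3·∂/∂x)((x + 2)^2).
x^{2} - 2 x + 1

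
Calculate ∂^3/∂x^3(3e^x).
3 e^{x}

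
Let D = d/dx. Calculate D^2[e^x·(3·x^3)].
3 x \left(x^{2} + 6 x + 6\right) e^{x}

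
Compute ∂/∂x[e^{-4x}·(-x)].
\left(4 x - 1\right) e^{- 4 x}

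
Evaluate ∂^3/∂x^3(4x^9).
2016 x^{6}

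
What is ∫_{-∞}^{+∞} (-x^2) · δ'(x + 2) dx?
-4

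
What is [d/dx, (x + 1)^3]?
3 \left(x + 1\right)^{2}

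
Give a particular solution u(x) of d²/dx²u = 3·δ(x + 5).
\frac{3|x + 5|}{2}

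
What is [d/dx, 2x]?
2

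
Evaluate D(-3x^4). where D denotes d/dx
- 12 x^{3}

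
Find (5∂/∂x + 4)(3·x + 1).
12 x + 19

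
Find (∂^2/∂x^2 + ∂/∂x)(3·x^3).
9 x \left(x + 2\right)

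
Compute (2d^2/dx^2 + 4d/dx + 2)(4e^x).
32 e^{x}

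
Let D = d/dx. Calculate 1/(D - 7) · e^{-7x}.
- \frac{e^{- 7 x}}{14}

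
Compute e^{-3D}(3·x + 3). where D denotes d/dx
3 x - 6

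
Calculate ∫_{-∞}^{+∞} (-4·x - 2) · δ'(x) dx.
4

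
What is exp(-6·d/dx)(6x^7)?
6 x^{7} - 252 x^{6} + 4536 x^{5} - 45360 x^{4} + 272160 x^{3} - 979776 x^{2} + 1959552 x - 1679616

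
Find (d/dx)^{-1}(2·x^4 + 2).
\frac{2 x^{5}}{5} + 2 x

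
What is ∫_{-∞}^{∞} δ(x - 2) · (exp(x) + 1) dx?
1 + e^{2}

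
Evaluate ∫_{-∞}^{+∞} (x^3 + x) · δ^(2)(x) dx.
0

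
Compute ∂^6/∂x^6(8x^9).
483840 x^{3}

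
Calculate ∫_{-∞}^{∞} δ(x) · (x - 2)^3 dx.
-8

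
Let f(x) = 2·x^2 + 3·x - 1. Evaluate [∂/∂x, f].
4 x + 3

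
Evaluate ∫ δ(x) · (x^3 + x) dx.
0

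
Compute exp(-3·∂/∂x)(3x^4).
3 x^{4} - 36 x^{3} + 162 x^{2} - 324 x + 243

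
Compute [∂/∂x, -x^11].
- 11 x^{10}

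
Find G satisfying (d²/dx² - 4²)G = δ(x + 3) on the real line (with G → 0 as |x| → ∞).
-\frac{e^{-4|x + 3|}}{8}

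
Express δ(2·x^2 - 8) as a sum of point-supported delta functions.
\frac{\delta(x - 2) + \delta(x + 2)}{8}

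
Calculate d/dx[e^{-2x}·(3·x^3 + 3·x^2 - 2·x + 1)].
\left(- 6 x^{3} + 3 x^{2} + 10 x - 4\right) e^{- 2 x}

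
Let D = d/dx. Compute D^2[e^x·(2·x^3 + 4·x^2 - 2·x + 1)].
\left(2 x^{3} + 16 x^{2} + 26 x + 5\right) e^{x}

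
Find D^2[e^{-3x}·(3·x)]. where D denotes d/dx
9 \left(3 x - 2\right) e^{- 3 x}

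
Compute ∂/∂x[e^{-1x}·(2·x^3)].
2 x^{2} \left(3 - x\right) e^{- x}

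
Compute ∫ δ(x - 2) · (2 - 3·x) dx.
-4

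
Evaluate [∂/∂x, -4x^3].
- 12 x^{2}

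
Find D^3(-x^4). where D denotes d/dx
- 24 x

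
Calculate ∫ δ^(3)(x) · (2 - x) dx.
0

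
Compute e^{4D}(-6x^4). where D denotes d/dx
- 6 x^{4} - 96 x^{3} - 576 x^{2} - 1536 x - 1536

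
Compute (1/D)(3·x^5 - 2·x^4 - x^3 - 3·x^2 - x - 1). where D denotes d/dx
\frac{x^{6}}{2} - \frac{2 x^{5}}{5} - \frac{x^{4}}{4} - x^{3} - \frac{x^{2}}{2} - x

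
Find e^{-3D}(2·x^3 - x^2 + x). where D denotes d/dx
2 x^{3} - 19 x^{2} + 61 x - 66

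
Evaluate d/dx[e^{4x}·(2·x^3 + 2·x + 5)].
\left(8 x^{3} + 6 x^{2} + 8 x + 22\right) e^{4 x}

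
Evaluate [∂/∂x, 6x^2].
12 x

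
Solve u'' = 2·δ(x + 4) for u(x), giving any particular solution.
|x + 4|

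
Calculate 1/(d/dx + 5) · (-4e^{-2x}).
- \frac{4 e^{- 2 x}}{3}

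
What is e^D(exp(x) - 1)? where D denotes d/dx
e^{x + 1} - 1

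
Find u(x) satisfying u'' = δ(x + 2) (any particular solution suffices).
\frac{|x + 2|}{2}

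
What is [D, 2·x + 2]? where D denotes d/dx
2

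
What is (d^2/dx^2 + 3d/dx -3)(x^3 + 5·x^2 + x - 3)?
- 3 x^{3} - 6 x^{2} + 33 x + 22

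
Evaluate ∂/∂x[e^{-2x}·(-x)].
\left(2 x - 1\right) e^{- 2 x}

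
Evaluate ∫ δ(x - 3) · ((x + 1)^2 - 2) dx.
14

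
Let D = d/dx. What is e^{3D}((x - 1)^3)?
x^{3} + 6 x^{2} + 12 x + 8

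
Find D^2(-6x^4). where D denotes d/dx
- 72 x^{2}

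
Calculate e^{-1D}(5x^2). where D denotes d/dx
5 x^{2} - 10 x + 5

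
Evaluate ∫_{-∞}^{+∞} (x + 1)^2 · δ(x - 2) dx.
9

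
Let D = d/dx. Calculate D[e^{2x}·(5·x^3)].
x^{2} \left(10 x + 15\right) e^{2 x}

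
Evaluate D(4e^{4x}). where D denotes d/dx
16 e^{4 x}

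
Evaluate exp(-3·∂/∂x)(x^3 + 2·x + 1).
x^{3} - 9 x^{2} + 29 x - 32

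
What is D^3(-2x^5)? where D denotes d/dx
- 120 x^{2}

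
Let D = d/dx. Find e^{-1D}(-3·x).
3 - 3 x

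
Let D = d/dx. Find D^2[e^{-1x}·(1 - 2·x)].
\left(5 - 2 x\right) e^{- x}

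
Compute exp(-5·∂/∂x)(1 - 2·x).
11 - 2 x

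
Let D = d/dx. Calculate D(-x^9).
- 9 x^{8}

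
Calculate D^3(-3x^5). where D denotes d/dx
- 180 x^{2}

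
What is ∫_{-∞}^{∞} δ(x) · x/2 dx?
0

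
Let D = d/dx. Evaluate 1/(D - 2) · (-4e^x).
4 e^{x}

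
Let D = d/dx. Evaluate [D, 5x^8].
40 x^{7}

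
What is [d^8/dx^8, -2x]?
-16\frac{d^{7}}{dx^{7}}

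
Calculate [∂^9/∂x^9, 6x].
54\frac{d^{8}}{dx^{8}}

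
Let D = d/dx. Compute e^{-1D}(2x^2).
2 x^{2} - 4 x + 2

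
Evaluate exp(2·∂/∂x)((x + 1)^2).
x^{2} + 6 x + 9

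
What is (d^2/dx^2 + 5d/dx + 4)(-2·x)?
- 8 x - 10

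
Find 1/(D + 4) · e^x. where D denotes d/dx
\frac{e^{x}}{5}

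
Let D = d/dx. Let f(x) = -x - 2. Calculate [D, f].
-1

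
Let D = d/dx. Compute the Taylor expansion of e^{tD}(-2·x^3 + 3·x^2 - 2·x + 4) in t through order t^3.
- 2 t^{3} - t^{2} \left(6 x - 3\right) - 2 t \left(3 x^{2} - 3 x + 1\right) - 2 x^{3} + 3 x^{2} - 2 x + 4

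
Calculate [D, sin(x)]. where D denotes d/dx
\cos{\left(x \right)}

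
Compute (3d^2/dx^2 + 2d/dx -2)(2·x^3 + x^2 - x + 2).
2 x \left(- 2 x^{2} + 5 x + 21\right)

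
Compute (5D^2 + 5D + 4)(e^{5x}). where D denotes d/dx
154 e^{5 x}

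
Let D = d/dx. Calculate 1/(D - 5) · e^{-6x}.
- \frac{e^{- 6 x}}{11}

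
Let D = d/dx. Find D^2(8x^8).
448 x^{6}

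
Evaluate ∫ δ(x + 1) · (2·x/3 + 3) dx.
\frac{7}{3}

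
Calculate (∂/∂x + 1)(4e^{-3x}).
- 8 e^{- 3 x}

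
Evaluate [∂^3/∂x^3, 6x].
18\frac{d^{2}}{dx^{2}}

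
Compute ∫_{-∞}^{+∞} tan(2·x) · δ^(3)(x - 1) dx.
- 48 \tan^{4}{\left(2 \right)} - 64 \tan^{2}{\left(2 \right)} - 16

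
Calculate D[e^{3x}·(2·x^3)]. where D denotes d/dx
6 x^{2} \left(x + 1\right) e^{3 x}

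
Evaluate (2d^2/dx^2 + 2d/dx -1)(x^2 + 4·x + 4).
8 - x^{2}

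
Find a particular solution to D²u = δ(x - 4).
\frac{|x - 4|}{2}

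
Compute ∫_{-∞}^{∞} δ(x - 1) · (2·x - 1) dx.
1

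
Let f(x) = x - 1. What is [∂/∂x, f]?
1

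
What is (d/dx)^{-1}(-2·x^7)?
- \frac{x^{8}}{4}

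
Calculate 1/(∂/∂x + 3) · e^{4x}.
\frac{e^{4 x}}{7}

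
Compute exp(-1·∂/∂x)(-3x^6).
- 3 x^{6} + 18 x^{5} - 45 x^{4} + 60 x^{3} - 45 x^{2} + 18 x - 3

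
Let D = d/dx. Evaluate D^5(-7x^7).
- 17640 x^{2}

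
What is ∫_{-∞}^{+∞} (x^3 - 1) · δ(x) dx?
-1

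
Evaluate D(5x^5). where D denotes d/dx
25 x^{4}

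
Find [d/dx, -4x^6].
- 24 x^{5}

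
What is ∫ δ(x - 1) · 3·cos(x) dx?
3 \cos{\left(1 \right)}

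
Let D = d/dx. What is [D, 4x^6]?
24 x^{5}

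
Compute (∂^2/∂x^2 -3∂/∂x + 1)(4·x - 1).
4 x - 13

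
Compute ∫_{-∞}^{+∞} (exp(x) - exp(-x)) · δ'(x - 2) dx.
- 2 \cosh{\left(2 \right)}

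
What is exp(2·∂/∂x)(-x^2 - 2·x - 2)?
- x^{2} - 6 x - 10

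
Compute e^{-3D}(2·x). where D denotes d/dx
2 x - 6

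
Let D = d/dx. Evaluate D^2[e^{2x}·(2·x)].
8 \left(x + 1\right) e^{2 x}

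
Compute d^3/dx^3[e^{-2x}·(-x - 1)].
4 \left(2 x - 1\right) e^{- 2 x}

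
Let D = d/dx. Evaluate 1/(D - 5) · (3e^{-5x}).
- \frac{3 e^{- 5 x}}{10}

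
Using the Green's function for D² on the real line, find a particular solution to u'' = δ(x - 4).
\frac{|x - 4|}{2}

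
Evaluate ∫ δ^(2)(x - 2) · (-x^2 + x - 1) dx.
-2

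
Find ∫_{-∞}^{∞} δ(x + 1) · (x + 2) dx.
1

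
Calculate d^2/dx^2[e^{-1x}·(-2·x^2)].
2 \left(- x^{2} + 4 x - 2\right) e^{- x}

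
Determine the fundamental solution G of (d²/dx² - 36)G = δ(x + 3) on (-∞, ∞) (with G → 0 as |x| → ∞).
-\frac{e^{-6|x + 3|}}{12}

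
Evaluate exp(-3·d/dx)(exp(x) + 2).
e^{x - 3} + 2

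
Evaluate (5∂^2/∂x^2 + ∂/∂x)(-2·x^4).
8 x^{2} \left(- x - 15\right)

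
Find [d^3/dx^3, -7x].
-21\frac{d^{2}}{dx^{2}}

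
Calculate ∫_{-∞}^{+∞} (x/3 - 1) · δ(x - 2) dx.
- \frac{1}{3}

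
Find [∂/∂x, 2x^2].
4 x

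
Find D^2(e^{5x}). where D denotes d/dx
25 e^{5 x}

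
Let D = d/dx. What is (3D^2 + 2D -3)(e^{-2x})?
5 e^{- 2 x}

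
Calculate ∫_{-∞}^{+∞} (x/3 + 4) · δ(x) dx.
4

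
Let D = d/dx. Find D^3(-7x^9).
- 3528 x^{6}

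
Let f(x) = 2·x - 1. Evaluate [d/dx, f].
2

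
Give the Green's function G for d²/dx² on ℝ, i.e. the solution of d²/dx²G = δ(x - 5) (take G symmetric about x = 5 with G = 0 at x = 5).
\frac{|x - 5|}{2}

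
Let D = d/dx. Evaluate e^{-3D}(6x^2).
6 x^{2} - 36 x + 54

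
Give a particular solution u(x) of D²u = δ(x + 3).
\frac{|x + 3|}{2}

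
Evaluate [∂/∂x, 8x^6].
48 x^{5}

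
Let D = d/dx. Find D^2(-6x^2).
-12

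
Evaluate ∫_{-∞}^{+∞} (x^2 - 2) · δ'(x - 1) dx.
-2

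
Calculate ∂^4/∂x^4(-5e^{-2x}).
- 80 e^{- 2 x}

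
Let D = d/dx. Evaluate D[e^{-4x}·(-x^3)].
x^{2} \left(4 x - 3\right) e^{- 4 x}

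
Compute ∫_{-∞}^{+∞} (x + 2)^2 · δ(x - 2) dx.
16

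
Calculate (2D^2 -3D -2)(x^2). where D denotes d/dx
- 2 x^{2} - 6 x + 4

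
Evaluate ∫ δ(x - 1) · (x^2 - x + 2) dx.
2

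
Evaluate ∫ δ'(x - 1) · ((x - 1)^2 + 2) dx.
0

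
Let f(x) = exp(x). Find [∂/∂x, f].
e^{x}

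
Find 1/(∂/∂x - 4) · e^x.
- \frac{e^{x}}{3}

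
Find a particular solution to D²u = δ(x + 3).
\frac{|x + 3|}{2}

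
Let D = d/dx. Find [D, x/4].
\frac{1}{4}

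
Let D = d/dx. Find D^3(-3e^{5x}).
- 375 e^{5 x}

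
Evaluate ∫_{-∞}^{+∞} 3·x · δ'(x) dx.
-3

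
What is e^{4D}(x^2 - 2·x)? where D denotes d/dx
x^{2} + 6 x + 8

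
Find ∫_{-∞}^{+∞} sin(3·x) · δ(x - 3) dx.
\sin{\left(9 \right)}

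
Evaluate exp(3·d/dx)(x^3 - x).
x^{3} + 9 x^{2} + 26 x + 24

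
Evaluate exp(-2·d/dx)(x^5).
x^{5} - 10 x^{4} + 40 x^{3} - 80 x^{2} + 80 x - 32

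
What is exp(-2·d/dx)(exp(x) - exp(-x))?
- e^{2 - x} + e^{x - 2}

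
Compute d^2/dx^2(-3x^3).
- 18 x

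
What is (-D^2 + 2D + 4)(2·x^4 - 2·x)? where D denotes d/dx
8 x^{4} + 16 x^{3} - 24 x^{2} - 8 x - 4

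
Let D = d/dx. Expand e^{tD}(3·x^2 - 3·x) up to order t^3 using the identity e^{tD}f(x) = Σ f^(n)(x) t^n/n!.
3 t^{2} + 3 t \left(2 x - 1\right) + 3 x^{2} - 3 x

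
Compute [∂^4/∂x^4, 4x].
16\frac{d^{3}}{dx^{3}}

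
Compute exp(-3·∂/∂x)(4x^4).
4 x^{4} - 48 x^{3} + 216 x^{2} - 432 x + 324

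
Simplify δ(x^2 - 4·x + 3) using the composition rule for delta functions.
\frac{\delta(x - 1) + \delta(x - 3)}{2}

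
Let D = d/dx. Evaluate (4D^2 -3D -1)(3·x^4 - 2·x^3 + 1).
- 3 x^{4} - 34 x^{3} + 162 x^{2} - 48 x - 1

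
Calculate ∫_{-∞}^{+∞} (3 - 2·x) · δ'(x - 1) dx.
2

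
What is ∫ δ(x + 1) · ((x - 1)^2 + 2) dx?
6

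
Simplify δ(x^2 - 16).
\frac{\delta(x - 4) + \delta(x + 4)}{8}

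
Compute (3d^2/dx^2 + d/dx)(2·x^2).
4 x + 12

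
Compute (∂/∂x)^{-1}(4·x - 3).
2 x^{2} - 3 x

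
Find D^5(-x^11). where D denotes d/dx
- 55440 x^{6}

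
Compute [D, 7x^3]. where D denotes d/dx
21 x^{2}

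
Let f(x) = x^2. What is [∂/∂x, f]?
2 x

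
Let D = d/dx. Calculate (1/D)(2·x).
x^{2}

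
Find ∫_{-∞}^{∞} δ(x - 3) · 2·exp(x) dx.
2 e^{3}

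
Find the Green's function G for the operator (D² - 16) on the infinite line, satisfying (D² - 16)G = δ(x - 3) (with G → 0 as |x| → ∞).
-\frac{e^{-4|x - 3|}}{8}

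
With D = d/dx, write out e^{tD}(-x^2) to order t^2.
- t^{2} - 2 t x - x^{2}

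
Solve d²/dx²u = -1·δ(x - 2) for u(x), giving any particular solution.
-\frac{|x - 2|}{2}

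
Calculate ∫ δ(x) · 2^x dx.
1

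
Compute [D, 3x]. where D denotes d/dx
3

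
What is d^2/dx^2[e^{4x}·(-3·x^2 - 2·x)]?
\left(- 48 x^{2} - 80 x - 22\right) e^{4 x}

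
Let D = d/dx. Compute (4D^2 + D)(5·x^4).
20 x^{2} \left(x + 12\right)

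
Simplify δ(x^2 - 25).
\frac{\delta(x - 5) + \delta(x + 5)}{10}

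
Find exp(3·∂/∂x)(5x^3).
5 x^{3} + 45 x^{2} + 135 x + 135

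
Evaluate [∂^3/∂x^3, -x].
-3\frac{d^{2}}{dx^{2}}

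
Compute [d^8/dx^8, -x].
-8\frac{d^{7}}{dx^{7}}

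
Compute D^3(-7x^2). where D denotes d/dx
0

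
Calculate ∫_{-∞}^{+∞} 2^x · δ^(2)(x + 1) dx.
\frac{\log{\left(2 \right)}^{2}}{2}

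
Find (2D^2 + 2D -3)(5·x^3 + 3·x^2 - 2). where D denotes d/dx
- 15 x^{3} + 21 x^{2} + 72 x + 18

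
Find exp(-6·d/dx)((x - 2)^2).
x^{2} - 16 x + 64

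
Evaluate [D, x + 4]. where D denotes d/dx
1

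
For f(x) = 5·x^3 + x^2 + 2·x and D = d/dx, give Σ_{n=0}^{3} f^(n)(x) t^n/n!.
5 t^{3} + t^{2} \left(15 x + 1\right) + t \left(15 x^{2} + 2 x + 2\right) + 5 x^{3} + x^{2} + 2 x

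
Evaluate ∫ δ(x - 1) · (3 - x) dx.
2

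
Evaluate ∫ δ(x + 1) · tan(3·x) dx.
- \tan{\left(3 \right)}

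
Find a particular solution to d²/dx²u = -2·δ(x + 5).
-|x + 5|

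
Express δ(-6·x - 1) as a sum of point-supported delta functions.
\frac{\delta(x + 1/6)}{6}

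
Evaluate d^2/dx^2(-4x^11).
- 440 x^{9}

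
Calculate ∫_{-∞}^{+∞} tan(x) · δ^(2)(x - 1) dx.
2 \tan{\left(1 \right)} + 2 \tan^{3}{\left(1 \right)}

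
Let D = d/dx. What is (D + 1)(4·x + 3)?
4 x + 7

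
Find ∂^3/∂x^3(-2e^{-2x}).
16 e^{- 2 x}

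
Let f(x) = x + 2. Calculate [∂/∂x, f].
1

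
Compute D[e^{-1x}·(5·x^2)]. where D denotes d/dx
5 x \left(2 - x\right) e^{- x}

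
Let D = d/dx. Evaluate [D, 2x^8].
16 x^{7}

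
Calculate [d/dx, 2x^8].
16 x^{7}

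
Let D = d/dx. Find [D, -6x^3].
- 18 x^{2}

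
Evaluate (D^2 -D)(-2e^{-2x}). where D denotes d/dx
- 12 e^{- 2 x}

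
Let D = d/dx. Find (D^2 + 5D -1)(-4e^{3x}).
- 92 e^{3 x}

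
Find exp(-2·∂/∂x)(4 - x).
6 - x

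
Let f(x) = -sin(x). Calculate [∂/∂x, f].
- \cos{\left(x \right)}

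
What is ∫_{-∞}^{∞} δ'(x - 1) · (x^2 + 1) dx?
-2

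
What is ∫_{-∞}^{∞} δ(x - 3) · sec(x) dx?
\sec{\left(3 \right)}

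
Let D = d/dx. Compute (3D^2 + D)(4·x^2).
8 x + 24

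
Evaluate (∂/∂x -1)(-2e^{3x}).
- 4 e^{3 x}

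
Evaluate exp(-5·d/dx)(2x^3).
2 x^{3} - 30 x^{2} + 150 x - 250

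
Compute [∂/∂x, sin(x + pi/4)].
\cos{\left(x + \frac{\pi}{4} \right)}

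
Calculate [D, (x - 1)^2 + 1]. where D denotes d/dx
2 x - 2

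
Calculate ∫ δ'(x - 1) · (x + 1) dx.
-1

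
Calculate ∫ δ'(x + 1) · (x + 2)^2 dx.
-2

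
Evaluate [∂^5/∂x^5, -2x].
-10\frac{d^{4}}{dx^{4}}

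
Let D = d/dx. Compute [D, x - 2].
1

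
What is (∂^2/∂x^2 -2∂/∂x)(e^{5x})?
15 e^{5 x}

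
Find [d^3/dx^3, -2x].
-6\frac{d^{2}}{dx^{2}}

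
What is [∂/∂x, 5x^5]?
25 x^{4}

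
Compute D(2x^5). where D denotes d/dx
10 x^{4}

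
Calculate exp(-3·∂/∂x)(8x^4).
8 x^{4} - 96 x^{3} + 432 x^{2} - 864 x + 648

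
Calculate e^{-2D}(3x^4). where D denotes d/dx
3 x^{4} - 24 x^{3} + 72 x^{2} - 96 x + 48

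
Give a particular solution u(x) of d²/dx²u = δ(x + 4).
\frac{|x + 4|}{2}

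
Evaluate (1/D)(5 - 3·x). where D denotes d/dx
- \frac{3 x^{2}}{2} + 5 x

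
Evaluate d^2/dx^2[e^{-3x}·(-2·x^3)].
6 x \left(- 3 x^{2} + 6 x - 2\right) e^{- 3 x}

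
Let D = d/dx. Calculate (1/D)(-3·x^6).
- \frac{3 x^{7}}{7}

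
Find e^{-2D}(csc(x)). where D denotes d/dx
\csc{\left(x - 2 \right)}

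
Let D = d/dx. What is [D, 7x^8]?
56 x^{7}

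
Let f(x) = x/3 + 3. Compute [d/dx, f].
\frac{1}{3}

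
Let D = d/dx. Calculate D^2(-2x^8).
- 112 x^{6}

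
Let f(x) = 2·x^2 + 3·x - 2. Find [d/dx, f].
4 x + 3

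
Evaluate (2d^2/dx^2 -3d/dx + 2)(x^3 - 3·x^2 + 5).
2 x^{3} - 15 x^{2} + 30 x - 2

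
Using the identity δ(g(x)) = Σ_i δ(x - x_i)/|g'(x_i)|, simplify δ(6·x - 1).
\frac{\delta(x - 1/6)}{6}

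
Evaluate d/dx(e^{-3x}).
- 3 e^{- 3 x}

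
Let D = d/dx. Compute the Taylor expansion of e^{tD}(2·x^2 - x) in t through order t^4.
2 t^{2} + t \left(4 x - 1\right) + 2 x^{2} - x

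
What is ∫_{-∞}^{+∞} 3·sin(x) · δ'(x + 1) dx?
- 3 \cos{\left(1 \right)}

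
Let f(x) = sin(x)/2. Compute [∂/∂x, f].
\frac{\cos{\left(x \right)}}{2}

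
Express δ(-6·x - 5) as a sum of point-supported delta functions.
\frac{\delta(x + 5/6)}{6}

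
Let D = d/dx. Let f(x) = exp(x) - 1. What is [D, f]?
e^{x}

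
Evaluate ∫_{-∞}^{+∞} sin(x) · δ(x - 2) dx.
\sin{\left(2 \right)}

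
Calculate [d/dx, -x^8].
- 8 x^{7}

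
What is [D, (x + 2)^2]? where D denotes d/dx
2 x + 4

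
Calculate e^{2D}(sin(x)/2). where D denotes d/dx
\frac{\sin{\left(x + 2 \right)}}{2}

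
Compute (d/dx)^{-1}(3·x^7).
\frac{3 x^{8}}{8}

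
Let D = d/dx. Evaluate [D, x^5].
5 x^{4}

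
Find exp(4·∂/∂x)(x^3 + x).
x^{3} + 12 x^{2} + 49 x + 68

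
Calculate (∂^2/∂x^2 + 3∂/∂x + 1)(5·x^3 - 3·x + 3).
5 x^{3} + 45 x^{2} + 27 x - 6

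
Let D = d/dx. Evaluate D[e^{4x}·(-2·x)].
\left(- 8 x - 2\right) e^{4 x}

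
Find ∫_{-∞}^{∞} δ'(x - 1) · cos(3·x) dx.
3 \sin{\left(3 \right)}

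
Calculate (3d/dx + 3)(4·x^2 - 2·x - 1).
12 x^{2} + 18 x - 9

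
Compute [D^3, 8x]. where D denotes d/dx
24D^{2}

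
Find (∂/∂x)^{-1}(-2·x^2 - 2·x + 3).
- \frac{2 x^{3}}{3} - x^{2} + 3 x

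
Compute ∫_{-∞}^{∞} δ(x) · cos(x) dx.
1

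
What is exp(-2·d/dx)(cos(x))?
\cos{\left(x - 2 \right)}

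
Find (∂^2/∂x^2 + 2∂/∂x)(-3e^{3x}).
- 45 e^{3 x}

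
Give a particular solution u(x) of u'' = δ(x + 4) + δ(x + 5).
\frac{|x + 4|}{2} + \frac{|x + 5|}{2}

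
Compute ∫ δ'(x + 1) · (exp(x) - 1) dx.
- \frac{1}{e}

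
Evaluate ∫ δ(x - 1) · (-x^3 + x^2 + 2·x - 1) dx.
1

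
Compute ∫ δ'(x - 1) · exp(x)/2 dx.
- \frac{e}{2}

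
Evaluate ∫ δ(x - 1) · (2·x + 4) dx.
6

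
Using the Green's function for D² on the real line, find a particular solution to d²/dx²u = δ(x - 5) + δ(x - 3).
\frac{|x - 5|}{2} + \frac{|x - 3|}{2}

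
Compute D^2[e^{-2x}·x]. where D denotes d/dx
4 \left(x - 1\right) e^{- 2 x}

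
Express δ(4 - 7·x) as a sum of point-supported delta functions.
\frac{\delta(x - 4/7)}{7}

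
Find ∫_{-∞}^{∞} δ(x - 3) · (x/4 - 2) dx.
- \frac{5}{4}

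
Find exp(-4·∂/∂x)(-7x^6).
- 7 x^{6} + 168 x^{5} - 1680 x^{4} + 8960 x^{3} - 26880 x^{2} + 43008 x - 28672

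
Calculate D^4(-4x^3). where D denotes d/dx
0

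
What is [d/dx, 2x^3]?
6 x^{2}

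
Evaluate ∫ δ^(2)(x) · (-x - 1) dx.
0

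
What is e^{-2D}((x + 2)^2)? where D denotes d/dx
x^{2}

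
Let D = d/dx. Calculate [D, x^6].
6 x^{5}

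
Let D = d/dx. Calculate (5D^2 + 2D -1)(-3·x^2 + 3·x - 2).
3 x^{2} - 15 x - 22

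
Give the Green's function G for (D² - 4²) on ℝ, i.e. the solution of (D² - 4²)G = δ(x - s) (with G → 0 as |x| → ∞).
-\frac{e^{-4|x-s|}}{8}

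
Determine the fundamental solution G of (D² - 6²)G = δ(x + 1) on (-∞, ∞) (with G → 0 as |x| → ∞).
-\frac{e^{-6|x + 1|}}{12}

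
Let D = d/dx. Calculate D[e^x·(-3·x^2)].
3 x \left(- x - 2\right) e^{x}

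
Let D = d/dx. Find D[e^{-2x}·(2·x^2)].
4 x \left(1 - x\right) e^{- 2 x}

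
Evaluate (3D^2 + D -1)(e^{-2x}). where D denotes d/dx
9 e^{- 2 x}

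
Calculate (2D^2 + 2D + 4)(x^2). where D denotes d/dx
4 x^{2} + 4 x + 4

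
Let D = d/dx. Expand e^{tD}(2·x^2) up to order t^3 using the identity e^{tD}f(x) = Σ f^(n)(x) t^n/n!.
2 t^{2} + 4 t x + 2 x^{2}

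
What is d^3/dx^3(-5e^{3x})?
- 135 e^{3 x}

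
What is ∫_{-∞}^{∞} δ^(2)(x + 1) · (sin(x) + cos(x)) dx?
- \cos{\left(1 \right)} + \sin{\left(1 \right)}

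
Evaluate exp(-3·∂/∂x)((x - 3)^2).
x^{2} - 12 x + 36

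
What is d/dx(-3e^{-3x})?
9 e^{- 3 x}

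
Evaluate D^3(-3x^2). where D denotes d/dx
0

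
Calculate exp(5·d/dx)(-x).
- x - 5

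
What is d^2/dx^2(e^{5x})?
25 e^{5 x}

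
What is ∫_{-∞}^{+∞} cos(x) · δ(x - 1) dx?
\cos{\left(1 \right)}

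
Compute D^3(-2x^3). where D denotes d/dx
-12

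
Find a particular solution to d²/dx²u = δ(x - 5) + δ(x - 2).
\frac{|x - 5|}{2} + \frac{|x - 2|}{2}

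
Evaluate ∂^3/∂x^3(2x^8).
672 x^{5}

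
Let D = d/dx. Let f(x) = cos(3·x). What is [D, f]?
- 3 \sin{\left(3 x \right)}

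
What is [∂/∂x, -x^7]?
- 7 x^{6}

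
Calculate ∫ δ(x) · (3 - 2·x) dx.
3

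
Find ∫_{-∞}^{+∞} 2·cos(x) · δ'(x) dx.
0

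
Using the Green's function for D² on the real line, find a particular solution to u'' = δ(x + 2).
\frac{|x + 2|}{2}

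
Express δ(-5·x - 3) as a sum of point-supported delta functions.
\frac{\delta(x + 3/5)}{5}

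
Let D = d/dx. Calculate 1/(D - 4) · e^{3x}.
- e^{3 x}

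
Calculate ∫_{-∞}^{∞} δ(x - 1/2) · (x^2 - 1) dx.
- \frac{3}{4}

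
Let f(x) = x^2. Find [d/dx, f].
2 x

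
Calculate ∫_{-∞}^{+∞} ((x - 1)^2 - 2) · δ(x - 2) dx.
-1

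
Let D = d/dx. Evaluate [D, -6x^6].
- 36 x^{5}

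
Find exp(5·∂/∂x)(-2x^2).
- 2 x^{2} - 20 x - 50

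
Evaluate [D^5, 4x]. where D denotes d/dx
20D^{4}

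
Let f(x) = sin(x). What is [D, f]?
\cos{\left(x \right)}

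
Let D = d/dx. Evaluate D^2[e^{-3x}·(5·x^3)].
15 x \left(3 x^{2} - 6 x + 2\right) e^{- 3 x}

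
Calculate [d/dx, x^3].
3 x^{2}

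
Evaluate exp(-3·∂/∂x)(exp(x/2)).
e^{\frac{x}{2} - \frac{3}{2}}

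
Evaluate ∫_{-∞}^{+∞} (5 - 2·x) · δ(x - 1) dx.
3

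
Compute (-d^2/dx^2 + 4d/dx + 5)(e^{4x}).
5 e^{4 x}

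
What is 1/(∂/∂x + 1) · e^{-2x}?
- e^{- 2 x}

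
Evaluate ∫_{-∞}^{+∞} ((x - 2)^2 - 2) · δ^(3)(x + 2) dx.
0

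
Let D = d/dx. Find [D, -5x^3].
- 15 x^{2}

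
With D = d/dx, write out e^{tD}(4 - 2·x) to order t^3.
- 2 t - 2 x + 4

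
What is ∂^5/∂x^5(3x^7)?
7560 x^{2}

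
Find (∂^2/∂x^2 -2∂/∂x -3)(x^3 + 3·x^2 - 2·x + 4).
- 3 x^{3} - 15 x^{2} - 2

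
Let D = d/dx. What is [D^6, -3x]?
-18D^{5}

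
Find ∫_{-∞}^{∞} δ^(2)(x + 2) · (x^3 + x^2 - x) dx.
-10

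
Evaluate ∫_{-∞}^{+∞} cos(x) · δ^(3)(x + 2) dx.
\sin{\left(2 \right)}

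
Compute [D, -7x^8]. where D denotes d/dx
- 56 x^{7}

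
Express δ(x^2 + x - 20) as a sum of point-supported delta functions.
\frac{\delta(x - 4) + \delta(x + 5)}{9}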